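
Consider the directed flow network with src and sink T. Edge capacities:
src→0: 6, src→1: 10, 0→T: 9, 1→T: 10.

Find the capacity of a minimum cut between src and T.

16

Max flow = 16 (via 2 augmenting paths).
In the residual at optimum, the set reachable from src is {src}.
Cut edges: src→0 (cap 6), src→1 (cap 10). Sum = 16.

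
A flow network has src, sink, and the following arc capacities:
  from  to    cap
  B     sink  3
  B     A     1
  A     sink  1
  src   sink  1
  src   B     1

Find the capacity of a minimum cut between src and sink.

2

Max flow = 2 (via 2 augmenting paths).
In the residual at optimum, the set reachable from src is {src}.
Cut edges: src->B (cap 1), src->sink (cap 1). Sum = 2.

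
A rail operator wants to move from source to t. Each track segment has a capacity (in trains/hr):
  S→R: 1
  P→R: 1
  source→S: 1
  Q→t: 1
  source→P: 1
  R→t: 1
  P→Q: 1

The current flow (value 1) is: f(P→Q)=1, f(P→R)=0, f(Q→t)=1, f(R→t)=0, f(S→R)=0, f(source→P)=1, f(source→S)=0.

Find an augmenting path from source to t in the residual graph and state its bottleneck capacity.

Residual along source→S→R→t: source→S: 1, S→R: 1, R→t: 1.
Bottleneck = min = 1.

source→S→R→t, bottleneck 1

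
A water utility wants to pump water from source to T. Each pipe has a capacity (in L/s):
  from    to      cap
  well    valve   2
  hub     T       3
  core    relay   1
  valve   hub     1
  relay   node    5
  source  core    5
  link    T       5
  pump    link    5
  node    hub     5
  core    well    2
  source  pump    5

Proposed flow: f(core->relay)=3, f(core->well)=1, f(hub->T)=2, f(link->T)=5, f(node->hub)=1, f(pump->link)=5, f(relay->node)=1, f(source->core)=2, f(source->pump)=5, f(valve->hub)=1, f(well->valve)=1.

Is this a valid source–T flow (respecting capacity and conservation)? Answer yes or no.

No

Capacity violated on core->relay: flow 3 > capacity 1.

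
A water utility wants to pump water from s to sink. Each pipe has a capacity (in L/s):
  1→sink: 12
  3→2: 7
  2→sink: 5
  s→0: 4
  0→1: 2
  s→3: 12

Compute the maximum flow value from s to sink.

7

Augment s→0→1→sink: bottleneck 2. Total 2.
Augment s→3→2→sink: bottleneck 5. Total 7.
No augmenting path remains in the residual graph.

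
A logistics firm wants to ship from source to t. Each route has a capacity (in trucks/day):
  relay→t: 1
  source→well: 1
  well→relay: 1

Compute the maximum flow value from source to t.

1

Augment source→well→relay→t: bottleneck 1. Total 1.
No augmenting path remains in the residual graph.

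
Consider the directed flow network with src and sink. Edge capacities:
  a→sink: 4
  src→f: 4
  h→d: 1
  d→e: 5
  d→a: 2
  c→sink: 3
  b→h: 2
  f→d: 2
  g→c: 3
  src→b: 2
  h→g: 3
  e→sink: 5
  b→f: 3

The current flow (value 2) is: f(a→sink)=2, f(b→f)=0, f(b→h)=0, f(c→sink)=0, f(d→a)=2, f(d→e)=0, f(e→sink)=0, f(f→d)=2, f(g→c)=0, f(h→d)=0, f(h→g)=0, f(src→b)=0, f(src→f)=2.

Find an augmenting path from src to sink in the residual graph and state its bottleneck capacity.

Residual along src→b→h→g→c→sink: src→b: 2, b→h: 2, h→g: 3, g→c: 3, c→sink: 3.
Bottleneck = min = 2.

src→b→h→g→c→sink, bottleneck 2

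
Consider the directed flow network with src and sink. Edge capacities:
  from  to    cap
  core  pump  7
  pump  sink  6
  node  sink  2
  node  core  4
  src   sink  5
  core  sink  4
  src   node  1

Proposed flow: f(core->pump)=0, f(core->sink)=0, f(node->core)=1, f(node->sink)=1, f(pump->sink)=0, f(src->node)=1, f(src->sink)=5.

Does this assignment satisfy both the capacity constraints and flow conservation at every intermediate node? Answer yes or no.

No

Conservation fails at node: inflow 1 ≠ outflow 2.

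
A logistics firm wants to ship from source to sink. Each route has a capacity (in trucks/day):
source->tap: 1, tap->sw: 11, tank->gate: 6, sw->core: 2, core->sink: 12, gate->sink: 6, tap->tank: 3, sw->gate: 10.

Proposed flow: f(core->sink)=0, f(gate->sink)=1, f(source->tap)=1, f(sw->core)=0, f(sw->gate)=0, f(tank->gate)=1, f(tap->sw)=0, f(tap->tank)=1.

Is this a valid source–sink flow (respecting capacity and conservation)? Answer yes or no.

Every edge has 0 ≤ f(e) ≤ cap(e).
At each intermediate node, inflow equals outflow.

Yes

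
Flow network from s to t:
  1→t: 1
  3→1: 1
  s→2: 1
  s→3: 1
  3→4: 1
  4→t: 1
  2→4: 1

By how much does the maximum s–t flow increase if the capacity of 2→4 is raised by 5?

Original max flow = 2.
Edge 2→4 does not cross the min cut (source side {s}), so extra capacity there cannot help.
New max flow = 2. Increase = 0.

0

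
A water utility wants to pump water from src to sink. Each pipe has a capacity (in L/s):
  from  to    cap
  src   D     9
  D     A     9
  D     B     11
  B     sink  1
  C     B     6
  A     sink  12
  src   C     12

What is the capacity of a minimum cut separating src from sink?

Max flow = 10 (via 2 augmenting paths).
In the residual at optimum, the set reachable from src is {B, C, src}.
Cut edges: src→D (cap 9), B→sink (cap 1). Sum = 10.

10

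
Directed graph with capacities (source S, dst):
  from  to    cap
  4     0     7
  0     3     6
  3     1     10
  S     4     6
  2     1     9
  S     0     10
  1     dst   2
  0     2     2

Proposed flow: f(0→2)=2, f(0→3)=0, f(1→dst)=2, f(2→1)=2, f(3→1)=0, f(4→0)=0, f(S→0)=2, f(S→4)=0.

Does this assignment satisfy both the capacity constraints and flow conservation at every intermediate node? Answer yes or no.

Every edge has 0 ≤ f(e) ≤ cap(e).
At each intermediate node, inflow equals outflow.

Yes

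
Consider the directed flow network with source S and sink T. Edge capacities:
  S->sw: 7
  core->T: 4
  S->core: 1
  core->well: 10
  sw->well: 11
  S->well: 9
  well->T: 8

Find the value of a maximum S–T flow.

Augment S->core->T: bottleneck 1. Total 1.
Augment S->well->T: bottleneck 8. Total 9.
No augmenting path remains in the residual graph.

9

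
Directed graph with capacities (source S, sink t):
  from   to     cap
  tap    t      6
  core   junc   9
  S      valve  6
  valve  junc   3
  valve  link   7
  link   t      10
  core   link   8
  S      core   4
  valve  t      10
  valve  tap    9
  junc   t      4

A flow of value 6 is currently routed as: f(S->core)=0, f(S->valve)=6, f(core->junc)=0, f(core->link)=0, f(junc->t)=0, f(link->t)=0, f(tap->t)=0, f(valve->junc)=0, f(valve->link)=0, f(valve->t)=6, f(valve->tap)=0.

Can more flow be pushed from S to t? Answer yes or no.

Yes

Residual path S->core->junc->t has bottleneck 4 > 0.
Pushing 4 along it raises the flow to 10, so the given flow is not maximum.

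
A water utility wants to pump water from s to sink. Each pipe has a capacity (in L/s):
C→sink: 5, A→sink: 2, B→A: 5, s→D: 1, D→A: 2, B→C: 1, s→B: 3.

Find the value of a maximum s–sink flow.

3

Augment s→B→C→sink: bottleneck 1. Total 1.
Augment s→B→A→sink: bottleneck 2. Total 3.
No augmenting path remains in the residual graph.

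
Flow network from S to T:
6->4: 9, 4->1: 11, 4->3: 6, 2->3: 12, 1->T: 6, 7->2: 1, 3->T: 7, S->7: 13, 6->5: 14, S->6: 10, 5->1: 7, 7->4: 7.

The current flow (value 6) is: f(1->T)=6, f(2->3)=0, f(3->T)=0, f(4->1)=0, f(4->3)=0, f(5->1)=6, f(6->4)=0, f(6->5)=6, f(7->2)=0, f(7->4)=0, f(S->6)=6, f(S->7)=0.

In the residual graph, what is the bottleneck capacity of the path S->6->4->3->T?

4

Residual capacities along the path: S->6: 4, 6->4: 9, 4->3: 6, 3->T: 7.
Minimum is 4.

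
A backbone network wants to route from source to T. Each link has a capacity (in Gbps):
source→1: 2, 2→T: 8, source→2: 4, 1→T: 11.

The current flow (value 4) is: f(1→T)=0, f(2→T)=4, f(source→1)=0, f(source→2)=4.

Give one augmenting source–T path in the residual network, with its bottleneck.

Residual along source→1→T: source→1: 2, 1→T: 11.
Bottleneck = min = 2.

source→1→T, bottleneck 2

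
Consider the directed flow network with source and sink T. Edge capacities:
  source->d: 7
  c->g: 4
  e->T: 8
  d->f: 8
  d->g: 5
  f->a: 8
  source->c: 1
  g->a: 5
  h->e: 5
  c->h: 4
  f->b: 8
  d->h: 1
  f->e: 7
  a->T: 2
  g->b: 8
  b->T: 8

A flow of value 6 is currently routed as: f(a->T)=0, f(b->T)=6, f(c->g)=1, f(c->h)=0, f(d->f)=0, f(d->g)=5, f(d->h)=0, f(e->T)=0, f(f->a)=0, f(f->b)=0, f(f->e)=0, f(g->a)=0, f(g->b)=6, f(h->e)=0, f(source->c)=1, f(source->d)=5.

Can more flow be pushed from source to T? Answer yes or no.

Residual path source->d->f->a->T has bottleneck 2 > 0.
Pushing 2 along it raises the flow to 8, so the given flow is not maximum.

Yes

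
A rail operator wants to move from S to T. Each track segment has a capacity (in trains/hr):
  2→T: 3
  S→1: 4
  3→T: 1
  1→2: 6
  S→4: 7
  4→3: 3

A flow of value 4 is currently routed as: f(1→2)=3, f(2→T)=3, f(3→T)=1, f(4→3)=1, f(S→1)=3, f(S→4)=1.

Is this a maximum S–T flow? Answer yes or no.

Residual reachable from S: {1, 2, 3, 4, S}; T is not reachable.
Saturated cut: 2→T, 3→T with total capacity 4 = current flow value. Flow is maximum.

Yes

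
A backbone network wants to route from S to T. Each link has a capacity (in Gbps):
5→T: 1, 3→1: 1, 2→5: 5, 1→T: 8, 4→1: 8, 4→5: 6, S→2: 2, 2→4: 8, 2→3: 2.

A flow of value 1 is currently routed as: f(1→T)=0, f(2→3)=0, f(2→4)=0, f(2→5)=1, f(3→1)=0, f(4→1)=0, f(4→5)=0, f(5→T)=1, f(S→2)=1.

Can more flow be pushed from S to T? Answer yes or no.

Yes

Residual path S→2→3→1→T has bottleneck 1 > 0.
Pushing 1 along it raises the flow to 2, so the given flow is not maximum.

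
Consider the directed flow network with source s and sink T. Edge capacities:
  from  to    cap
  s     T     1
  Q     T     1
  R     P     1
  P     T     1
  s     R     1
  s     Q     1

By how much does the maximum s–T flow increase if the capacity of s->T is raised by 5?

Original max flow = 3.
After raising cap(s->T), augmenting paths through that edge carry 5 more units.
New max flow = 8. Increase = 5.

5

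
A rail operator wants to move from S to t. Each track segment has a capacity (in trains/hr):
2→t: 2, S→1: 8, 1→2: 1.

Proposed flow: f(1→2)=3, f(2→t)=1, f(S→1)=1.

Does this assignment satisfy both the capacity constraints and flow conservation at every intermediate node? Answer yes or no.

Capacity violated on 1→2: flow 3 > capacity 1.

No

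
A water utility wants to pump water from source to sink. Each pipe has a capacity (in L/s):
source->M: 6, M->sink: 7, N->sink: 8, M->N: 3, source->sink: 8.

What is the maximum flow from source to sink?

14

Augment source->sink: bottleneck 8. Total 8.
Augment source->M->sink: bottleneck 6. Total 14.
No augmenting path remains in the residual graph.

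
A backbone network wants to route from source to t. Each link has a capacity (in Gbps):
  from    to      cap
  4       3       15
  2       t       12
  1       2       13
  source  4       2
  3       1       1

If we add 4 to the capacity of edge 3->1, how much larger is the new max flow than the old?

Original max flow = 1.
After raising cap(3->1), augmenting paths through that edge carry 1 more unit.
New max flow = 2. Increase = 1.

1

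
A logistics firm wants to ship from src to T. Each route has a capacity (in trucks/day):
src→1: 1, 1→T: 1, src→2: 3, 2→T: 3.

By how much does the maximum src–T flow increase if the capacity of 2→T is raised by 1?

0

Original max flow = 4.
Edge 2→T does not cross the min cut (source side {src}), so extra capacity there cannot help.
New max flow = 4. Increase = 0.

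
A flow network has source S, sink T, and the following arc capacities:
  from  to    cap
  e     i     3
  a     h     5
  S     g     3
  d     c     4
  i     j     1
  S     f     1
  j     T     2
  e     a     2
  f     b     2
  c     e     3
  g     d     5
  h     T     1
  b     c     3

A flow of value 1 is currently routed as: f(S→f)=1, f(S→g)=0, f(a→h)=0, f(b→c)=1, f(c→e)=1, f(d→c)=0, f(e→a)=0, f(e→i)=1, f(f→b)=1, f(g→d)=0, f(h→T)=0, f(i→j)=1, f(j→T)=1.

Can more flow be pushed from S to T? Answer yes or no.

Yes

Residual path S→g→d→c→e→a→h→T has bottleneck 1 > 0.
Pushing 1 along it raises the flow to 2, so the given flow is not maximum.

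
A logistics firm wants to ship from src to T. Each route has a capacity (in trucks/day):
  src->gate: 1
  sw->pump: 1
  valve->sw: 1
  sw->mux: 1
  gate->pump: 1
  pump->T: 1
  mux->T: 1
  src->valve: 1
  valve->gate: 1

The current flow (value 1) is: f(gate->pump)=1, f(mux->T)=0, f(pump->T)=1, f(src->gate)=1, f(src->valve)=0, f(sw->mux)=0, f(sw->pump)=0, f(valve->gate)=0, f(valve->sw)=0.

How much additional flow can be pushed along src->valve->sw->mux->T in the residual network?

1

Residual capacities along the path: src->valve: 1, valve->sw: 1, sw->mux: 1, mux->T: 1.
Minimum is 1.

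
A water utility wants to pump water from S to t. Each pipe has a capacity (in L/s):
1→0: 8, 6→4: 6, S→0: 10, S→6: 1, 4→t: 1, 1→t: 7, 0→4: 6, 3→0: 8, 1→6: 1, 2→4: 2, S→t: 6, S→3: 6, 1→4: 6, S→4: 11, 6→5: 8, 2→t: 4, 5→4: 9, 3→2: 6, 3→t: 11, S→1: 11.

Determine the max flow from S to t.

Augment S→t: bottleneck 6. Total 6.
Augment S→3→t: bottleneck 6. Total 12.
Augment S→1→t: bottleneck 7. Total 19.
Augment S→4→t: bottleneck 1. Total 20.
No augmenting path remains in the residual graph.

20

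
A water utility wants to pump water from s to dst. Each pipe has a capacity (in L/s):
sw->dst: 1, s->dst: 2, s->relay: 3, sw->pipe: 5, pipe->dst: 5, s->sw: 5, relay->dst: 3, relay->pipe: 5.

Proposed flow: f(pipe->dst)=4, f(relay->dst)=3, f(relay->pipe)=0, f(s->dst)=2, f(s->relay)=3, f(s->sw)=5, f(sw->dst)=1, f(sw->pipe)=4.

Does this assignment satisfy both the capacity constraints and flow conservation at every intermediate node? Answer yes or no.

Yes

Every edge has 0 ≤ f(e) ≤ cap(e).
At each intermediate node, inflow equals outflow.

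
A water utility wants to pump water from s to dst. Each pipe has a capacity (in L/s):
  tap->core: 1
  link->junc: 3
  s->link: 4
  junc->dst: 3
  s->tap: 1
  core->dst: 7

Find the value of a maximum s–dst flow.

Augment s->tap->core->dst: bottleneck 1. Total 1.
Augment s->link->junc->dst: bottleneck 3. Total 4.
No augmenting path remains in the residual graph.

4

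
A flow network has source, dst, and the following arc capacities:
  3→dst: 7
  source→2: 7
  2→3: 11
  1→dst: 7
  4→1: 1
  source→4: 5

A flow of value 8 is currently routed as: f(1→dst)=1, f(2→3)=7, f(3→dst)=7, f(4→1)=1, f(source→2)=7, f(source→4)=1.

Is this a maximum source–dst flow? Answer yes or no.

Residual reachable from source: {4, source}; dst is not reachable.
Saturated cut: 4→1, source→2 with total capacity 8 = current flow value. Flow is maximum.

Yes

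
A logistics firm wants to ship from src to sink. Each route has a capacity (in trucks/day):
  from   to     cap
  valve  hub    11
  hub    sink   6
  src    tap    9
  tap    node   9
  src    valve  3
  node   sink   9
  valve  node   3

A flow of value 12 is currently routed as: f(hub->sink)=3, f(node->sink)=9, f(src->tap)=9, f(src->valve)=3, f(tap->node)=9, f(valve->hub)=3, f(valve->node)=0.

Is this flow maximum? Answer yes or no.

Residual reachable from src: {src}; sink is not reachable.
Saturated cut: src->valve, src->tap with total capacity 12 = current flow value. Flow is maximum.

Yes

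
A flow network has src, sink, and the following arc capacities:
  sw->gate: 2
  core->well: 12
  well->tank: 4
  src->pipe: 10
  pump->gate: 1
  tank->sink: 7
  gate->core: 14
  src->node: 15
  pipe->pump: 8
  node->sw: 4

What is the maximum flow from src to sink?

Augment src->node->sw->gate->core->well->tank->sink: bottleneck 2. Total 2.
Augment src->pipe->pump->gate->core->well->tank->sink: bottleneck 1. Total 3.
No augmenting path remains in the residual graph.

3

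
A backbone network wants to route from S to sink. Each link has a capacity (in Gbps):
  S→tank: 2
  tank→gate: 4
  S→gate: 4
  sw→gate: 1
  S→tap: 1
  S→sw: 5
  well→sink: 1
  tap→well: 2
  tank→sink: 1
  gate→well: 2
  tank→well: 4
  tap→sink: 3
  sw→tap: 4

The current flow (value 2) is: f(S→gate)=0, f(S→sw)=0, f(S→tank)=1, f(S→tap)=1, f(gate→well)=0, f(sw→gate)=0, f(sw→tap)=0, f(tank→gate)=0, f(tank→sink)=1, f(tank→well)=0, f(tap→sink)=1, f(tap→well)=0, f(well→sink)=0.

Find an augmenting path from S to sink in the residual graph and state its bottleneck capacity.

Residual along S→sw→tap→sink: S→sw: 5, sw→tap: 4, tap→sink: 2.
Bottleneck = min = 2.

S→sw→tap→sink, bottleneck 2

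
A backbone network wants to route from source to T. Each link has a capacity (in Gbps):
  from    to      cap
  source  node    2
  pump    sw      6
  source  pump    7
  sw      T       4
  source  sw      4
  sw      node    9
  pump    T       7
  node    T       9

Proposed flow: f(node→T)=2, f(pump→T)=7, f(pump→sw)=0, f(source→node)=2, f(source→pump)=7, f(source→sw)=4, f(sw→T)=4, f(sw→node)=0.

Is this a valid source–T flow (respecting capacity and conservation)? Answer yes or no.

Yes

Every edge has 0 ≤ f(e) ≤ cap(e).
At each intermediate node, inflow equals outflow.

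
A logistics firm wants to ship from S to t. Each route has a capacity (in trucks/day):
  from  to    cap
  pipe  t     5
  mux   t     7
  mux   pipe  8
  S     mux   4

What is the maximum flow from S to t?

Augment S->mux->t: bottleneck 4. Total 4.
No augmenting path remains in the residual graph.

4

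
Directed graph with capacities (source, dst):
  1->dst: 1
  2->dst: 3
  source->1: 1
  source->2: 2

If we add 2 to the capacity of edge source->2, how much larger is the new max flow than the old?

Original max flow = 3.
After raising cap(source->2), augmenting paths through that edge carry 1 more unit.
New max flow = 4. Increase = 1.

1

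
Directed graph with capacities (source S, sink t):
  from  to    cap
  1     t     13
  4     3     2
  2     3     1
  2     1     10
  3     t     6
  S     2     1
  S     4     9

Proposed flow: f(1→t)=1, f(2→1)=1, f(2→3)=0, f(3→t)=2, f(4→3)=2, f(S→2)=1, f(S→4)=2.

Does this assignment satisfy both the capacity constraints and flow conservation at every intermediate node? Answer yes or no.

Yes

Every edge has 0 ≤ f(e) ≤ cap(e).
At each intermediate node, inflow equals outflow.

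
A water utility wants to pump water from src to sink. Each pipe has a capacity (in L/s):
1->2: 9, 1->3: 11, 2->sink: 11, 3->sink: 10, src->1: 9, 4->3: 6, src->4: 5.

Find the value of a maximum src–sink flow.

Augment src->1->2->sink: bottleneck 9. Total 9.
Augment src->4->3->sink: bottleneck 5. Total 14.
No augmenting path remains in the residual graph.

14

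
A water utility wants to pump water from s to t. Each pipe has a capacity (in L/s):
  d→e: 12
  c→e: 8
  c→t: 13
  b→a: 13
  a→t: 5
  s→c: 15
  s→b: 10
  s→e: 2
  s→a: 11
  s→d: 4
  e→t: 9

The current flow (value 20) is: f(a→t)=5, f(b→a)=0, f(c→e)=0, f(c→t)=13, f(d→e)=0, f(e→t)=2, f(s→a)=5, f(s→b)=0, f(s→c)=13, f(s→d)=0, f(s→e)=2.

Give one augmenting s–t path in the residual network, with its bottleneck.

Residual along s→d→e→t: s→d: 4, d→e: 12, e→t: 7.
Bottleneck = min = 4.

s→d→e→t, bottleneck 4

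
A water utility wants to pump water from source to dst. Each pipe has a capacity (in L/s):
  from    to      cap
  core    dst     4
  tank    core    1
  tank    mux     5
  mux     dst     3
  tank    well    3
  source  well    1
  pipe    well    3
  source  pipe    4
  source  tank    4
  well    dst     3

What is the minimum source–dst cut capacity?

7

Max flow = 7 (via 5 augmenting paths).
In the residual at optimum, the set reachable from source is {pipe, source, well}.
Cut edges: source→tank (cap 4), well→dst (cap 3). Sum = 7.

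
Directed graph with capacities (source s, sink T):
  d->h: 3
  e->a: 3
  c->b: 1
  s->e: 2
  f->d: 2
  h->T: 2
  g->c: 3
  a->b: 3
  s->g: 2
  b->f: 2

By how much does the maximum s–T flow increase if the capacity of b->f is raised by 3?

Original max flow = 2.
Even with extra capacity on b->f, another cut of capacity 2 remains binding.
New max flow = 2. Increase = 0.

0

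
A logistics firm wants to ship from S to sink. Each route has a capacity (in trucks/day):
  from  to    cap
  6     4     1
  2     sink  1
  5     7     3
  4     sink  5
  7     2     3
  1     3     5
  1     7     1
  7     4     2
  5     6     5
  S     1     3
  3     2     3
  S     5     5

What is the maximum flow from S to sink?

4

Augment S→1→3→2→sink: bottleneck 1. Total 1.
Augment S→1→7→4→sink: bottleneck 1. Total 2.
Augment S→5→7→4→sink: bottleneck 1. Total 3.
Augment S→5→6→4→sink: bottleneck 1. Total 4.
No augmenting path remains in the residual graph.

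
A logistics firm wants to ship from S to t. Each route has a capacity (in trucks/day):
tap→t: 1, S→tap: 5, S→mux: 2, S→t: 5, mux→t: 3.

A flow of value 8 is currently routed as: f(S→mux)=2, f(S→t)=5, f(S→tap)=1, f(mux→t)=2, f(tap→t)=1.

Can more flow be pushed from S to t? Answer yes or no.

Residual reachable from S: {S, tap}; t is not reachable.
Saturated cut: S→mux, S→t, tap→t with total capacity 8 = current flow value. Flow is maximum.

No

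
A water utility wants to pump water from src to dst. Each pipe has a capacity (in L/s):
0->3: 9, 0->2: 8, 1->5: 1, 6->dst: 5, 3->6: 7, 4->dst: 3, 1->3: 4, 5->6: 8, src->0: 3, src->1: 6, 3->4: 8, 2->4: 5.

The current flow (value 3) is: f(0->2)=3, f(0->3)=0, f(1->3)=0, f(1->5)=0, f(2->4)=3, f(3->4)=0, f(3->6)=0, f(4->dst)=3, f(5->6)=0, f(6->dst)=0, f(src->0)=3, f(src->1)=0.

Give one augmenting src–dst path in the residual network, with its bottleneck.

Residual along src->1->3->6->dst: src->1: 6, 1->3: 4, 3->6: 7, 6->dst: 5.
Bottleneck = min = 4.

src->1->3->6->dst, bottleneck 4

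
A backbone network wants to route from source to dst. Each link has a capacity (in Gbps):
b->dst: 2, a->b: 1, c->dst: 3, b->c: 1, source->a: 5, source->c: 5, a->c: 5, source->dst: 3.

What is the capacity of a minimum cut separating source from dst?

Max flow = 7 (via 3 augmenting paths).
In the residual at optimum, the set reachable from source is {a, c, source}.
Cut edges: source->dst (cap 3), a->b (cap 1), c->dst (cap 3). Sum = 7.

7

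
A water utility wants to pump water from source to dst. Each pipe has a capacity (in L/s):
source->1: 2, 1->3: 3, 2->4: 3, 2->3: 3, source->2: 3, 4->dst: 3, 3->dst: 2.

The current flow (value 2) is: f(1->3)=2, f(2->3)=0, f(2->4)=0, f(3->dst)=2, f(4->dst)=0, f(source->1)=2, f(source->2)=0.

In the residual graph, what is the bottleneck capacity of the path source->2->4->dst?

3

Residual capacities along the path: source->2: 3, 2->4: 3, 4->dst: 3.
Minimum is 3.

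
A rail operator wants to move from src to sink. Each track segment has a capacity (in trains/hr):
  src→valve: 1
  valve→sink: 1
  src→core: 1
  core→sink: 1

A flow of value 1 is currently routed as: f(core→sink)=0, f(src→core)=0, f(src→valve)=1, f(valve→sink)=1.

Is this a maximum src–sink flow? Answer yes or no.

Residual path src→core→sink has bottleneck 1 > 0.
Pushing 1 along it raises the flow to 2, so the given flow is not maximum.

No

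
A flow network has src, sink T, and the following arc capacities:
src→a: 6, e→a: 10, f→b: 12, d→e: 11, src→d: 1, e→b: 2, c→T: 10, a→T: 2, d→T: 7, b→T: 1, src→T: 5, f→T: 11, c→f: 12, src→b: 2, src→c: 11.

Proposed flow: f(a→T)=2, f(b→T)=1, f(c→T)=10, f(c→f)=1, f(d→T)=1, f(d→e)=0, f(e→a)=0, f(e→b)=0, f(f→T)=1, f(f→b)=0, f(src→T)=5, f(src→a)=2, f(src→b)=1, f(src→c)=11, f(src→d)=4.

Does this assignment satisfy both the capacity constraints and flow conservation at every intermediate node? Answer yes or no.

No

Capacity violated on src→d: flow 4 > capacity 1.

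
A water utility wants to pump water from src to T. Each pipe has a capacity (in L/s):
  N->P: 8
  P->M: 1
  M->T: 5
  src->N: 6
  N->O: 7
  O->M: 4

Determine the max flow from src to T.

Augment src->N->O->M->T: bottleneck 4. Total 4.
Augment src->N->P->M->T: bottleneck 1. Total 5.
No augmenting path remains in the residual graph.

5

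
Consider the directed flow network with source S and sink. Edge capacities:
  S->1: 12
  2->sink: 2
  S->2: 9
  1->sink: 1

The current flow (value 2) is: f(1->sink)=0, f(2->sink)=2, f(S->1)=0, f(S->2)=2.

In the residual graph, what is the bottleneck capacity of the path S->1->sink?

Residual capacities along the path: S->1: 12, 1->sink: 1.
Minimum is 1.

1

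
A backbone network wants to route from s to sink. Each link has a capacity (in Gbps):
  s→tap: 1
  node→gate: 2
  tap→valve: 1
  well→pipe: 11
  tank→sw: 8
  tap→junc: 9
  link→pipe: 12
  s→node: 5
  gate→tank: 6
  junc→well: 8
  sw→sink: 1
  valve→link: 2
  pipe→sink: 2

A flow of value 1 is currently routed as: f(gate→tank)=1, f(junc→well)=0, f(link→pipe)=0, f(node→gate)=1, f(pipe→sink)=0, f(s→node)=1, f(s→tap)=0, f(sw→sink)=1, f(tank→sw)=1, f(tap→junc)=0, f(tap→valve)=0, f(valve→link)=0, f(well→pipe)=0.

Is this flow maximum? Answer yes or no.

Residual path s→tap→junc→well→pipe→sink has bottleneck 1 > 0.
Pushing 1 along it raises the flow to 2, so the given flow is not maximum.

No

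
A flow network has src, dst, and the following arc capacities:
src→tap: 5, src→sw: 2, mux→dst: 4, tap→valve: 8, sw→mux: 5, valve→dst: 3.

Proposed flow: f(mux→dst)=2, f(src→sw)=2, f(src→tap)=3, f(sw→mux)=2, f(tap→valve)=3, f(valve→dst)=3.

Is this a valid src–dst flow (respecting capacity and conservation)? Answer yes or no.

Yes

Every edge has 0 ≤ f(e) ≤ cap(e).
At each intermediate node, inflow equals outflow.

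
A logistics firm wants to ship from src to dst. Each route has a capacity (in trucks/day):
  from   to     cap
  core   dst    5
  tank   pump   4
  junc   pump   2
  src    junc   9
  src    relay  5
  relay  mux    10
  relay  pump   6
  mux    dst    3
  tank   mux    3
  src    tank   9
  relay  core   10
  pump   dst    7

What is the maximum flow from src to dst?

14

Augment src→relay→mux→dst: bottleneck 3. Total 3.
Augment src→relay→pump→dst: bottleneck 2. Total 5.
Augment src→tank→pump→dst: bottleneck 4. Total 9.
Augment src→junc→pump→dst: bottleneck 1. Total 10.
Augment src→tank→mux→relay→core→dst: bottleneck 3. Total 13.
Augment src→junc→pump→relay→core→dst: bottleneck 1. Total 14.
No augmenting path remains in the residual graph.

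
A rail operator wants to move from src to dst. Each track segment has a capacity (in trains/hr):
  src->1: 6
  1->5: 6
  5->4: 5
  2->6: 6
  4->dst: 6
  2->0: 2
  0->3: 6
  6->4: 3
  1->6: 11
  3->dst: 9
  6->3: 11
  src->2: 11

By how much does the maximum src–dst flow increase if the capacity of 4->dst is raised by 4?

Original max flow = 14.
Edge 4->dst does not cross the min cut (source side {2, src}), so extra capacity there cannot help.
New max flow = 14. Increase = 0.

0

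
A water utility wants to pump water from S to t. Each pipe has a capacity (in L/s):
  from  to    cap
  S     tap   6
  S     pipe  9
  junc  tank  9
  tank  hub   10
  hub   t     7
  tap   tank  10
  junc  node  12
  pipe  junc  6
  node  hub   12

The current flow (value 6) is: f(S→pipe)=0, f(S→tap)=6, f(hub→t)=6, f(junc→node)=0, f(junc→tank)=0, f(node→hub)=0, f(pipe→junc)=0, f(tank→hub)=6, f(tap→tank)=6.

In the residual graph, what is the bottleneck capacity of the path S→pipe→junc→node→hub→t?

Residual capacities along the path: S→pipe: 9, pipe→junc: 6, junc→node: 12, node→hub: 12, hub→t: 1.
Minimum is 1.

1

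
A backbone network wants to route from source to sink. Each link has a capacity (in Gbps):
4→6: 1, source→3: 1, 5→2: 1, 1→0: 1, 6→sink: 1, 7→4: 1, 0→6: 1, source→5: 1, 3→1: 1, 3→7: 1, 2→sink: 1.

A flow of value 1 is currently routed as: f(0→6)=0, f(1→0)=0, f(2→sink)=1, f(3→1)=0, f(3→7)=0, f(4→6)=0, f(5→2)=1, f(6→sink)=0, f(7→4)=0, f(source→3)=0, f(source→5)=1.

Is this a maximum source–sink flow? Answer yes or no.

Residual path source→3→7→4→6→sink has bottleneck 1 > 0.
Pushing 1 along it raises the flow to 2, so the given flow is not maximum.

No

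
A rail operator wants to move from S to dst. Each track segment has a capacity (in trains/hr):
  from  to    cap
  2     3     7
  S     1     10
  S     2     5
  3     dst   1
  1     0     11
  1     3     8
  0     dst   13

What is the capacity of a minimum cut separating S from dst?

Max flow = 11 (via 2 augmenting paths).
In the residual at optimum, the set reachable from S is {2, 3, S}.
Cut edges: S->1 (cap 10), 3->dst (cap 1). Sum = 11.

11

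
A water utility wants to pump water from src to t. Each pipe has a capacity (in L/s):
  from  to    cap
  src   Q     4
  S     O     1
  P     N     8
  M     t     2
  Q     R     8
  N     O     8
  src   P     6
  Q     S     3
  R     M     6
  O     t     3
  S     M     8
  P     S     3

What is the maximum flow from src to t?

Augment src→Q→R→M→t: bottleneck 2. Total 2.
Augment src→Q→S→O→t: bottleneck 1. Total 3.
Augment src→P→N→O→t: bottleneck 2. Total 5.
No augmenting path remains in the residual graph.

5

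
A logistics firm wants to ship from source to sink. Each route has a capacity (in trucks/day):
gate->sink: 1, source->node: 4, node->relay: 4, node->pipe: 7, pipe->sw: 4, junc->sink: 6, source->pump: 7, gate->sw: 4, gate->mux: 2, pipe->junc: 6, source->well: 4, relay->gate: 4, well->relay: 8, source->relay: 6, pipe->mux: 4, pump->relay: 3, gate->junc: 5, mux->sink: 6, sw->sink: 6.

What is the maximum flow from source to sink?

8

Augment source->relay->gate->sink: bottleneck 1. Total 1.
Augment source->node->pipe->mux->sink: bottleneck 4. Total 5.
Augment source->relay->gate->junc->sink: bottleneck 3. Total 8.
No augmenting path remains in the residual graph.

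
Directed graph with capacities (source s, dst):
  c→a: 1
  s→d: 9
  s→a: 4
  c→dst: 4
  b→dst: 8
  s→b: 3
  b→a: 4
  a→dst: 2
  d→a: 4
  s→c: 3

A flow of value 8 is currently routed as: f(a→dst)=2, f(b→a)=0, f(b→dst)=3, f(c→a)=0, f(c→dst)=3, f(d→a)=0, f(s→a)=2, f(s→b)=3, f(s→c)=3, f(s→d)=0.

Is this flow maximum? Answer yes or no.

Residual reachable from s: {a, d, s}; dst is not reachable.
Saturated cut: s→b, s→c, a→dst with total capacity 8 = current flow value. Flow is maximum.

Yes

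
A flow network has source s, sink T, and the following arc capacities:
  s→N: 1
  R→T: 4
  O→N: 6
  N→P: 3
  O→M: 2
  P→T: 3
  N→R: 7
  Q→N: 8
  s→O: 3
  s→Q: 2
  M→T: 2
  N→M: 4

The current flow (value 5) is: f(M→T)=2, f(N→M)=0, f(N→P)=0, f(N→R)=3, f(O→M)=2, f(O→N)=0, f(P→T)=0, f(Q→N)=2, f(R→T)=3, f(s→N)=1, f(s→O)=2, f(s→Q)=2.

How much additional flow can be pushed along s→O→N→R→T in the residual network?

1

Residual capacities along the path: s→O: 1, O→N: 6, N→R: 4, R→T: 1.
Minimum is 1.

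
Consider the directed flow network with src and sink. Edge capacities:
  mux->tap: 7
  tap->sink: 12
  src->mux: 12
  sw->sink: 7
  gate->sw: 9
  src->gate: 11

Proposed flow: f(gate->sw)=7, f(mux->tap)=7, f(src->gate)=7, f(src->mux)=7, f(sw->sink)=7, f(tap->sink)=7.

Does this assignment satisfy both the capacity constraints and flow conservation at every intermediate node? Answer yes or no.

Every edge has 0 ≤ f(e) ≤ cap(e).
At each intermediate node, inflow equals outflow.

Yes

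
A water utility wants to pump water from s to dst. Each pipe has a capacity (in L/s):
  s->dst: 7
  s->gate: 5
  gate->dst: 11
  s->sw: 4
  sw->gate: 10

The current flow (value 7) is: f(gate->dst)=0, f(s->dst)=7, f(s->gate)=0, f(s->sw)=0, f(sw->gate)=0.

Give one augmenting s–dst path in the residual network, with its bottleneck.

Residual along s->gate->dst: s->gate: 5, gate->dst: 11.
Bottleneck = min = 5.

s->gate->dst, bottleneck 5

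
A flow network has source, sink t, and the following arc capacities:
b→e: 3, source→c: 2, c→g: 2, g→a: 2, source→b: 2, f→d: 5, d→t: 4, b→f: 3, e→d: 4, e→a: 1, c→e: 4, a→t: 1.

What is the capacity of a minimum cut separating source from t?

Max flow = 4 (via 2 augmenting paths).
In the residual at optimum, the set reachable from source is {source}.
Cut edges: source→b (cap 2), source→c (cap 2). Sum = 4.

4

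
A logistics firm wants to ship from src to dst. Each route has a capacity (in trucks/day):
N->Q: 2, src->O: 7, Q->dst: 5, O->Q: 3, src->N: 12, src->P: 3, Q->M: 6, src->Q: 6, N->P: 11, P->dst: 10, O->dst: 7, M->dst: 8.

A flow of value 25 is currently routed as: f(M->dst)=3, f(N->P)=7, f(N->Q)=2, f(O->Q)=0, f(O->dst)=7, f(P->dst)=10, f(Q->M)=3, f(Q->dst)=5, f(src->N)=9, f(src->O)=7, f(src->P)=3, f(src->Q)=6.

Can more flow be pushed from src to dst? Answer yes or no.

No

Residual reachable from src: {N, P, src}; dst is not reachable.
Saturated cut: src->O, src->Q, N->Q, P->dst with total capacity 25 = current flow value. Flow is maximum.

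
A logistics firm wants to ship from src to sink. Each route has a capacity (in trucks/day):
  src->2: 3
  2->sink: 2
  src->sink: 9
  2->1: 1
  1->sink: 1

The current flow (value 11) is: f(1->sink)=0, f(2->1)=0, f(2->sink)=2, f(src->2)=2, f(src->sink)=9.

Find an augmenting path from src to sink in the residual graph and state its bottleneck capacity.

Residual along src->2->1->sink: src->2: 1, 2->1: 1, 1->sink: 1.
Bottleneck = min = 1.

src->2->1->sink, bottleneck 1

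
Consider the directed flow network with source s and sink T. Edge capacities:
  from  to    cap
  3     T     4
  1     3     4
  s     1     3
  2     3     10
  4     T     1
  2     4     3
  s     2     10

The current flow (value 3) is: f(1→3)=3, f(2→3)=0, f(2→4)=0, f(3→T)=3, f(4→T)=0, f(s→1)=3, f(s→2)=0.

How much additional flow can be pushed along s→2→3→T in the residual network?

1

Residual capacities along the path: s→2: 10, 2→3: 10, 3→T: 1.
Minimum is 1.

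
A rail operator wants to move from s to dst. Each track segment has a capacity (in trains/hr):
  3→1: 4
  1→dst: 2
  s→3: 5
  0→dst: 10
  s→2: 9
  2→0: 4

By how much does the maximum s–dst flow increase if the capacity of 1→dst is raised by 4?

Original max flow = 6.
After raising cap(1→dst), augmenting paths through that edge carry 2 more units.
New max flow = 8. Increase = 2.

2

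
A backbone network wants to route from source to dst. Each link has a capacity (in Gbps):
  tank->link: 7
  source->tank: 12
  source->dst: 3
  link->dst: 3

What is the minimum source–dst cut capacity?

6

Max flow = 6 (via 2 augmenting paths).
In the residual at optimum, the set reachable from source is {link, source, tank}.
Cut edges: source->dst (cap 3), link->dst (cap 3). Sum = 6.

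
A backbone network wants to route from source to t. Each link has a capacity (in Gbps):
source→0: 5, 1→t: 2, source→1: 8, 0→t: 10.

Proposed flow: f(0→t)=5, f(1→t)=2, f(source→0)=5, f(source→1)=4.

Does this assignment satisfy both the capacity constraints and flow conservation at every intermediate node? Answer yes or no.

Conservation fails at 1: inflow 4 ≠ outflow 2.

No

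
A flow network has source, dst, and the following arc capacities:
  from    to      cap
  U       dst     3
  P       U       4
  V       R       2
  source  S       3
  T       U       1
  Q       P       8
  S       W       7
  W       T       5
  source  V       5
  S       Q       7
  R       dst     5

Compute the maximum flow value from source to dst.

Augment source→V→R→dst: bottleneck 2. Total 2.
Augment source→S→Q→P→U→dst: bottleneck 3. Total 5.
No augmenting path remains in the residual graph.

5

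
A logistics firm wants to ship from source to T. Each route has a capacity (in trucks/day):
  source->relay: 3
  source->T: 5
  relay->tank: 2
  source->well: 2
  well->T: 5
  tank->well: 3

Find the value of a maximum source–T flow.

Augment source->T: bottleneck 5. Total 5.
Augment source->well->T: bottleneck 2. Total 7.
Augment source->relay->tank->well->T: bottleneck 2. Total 9.
No augmenting path remains in the residual graph.

9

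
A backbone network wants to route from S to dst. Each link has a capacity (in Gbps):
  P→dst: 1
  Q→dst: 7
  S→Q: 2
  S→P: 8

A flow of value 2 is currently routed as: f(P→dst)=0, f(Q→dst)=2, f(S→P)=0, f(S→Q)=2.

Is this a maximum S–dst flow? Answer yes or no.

Residual path S→P→dst has bottleneck 1 > 0.
Pushing 1 along it raises the flow to 3, so the given flow is not maximum.

No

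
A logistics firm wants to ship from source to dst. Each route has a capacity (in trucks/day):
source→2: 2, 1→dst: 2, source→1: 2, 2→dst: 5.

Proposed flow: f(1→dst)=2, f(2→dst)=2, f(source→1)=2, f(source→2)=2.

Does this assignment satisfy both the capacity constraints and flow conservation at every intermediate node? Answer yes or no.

Yes

Every edge has 0 ≤ f(e) ≤ cap(e).
At each intermediate node, inflow equals outflow.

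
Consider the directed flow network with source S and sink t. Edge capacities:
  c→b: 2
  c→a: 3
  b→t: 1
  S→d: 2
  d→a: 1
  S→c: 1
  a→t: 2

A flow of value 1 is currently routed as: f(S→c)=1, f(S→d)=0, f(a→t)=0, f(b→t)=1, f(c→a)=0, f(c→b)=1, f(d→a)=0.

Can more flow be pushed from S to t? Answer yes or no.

Residual path S→d→a→t has bottleneck 1 > 0.
Pushing 1 along it raises the flow to 2, so the given flow is not maximum.

Yes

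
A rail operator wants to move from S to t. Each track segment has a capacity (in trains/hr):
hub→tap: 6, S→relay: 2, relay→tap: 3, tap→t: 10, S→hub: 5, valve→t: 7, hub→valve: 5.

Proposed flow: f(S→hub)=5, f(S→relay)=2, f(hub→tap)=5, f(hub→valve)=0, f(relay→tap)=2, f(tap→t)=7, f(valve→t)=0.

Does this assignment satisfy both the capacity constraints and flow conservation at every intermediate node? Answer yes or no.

Yes

Every edge has 0 ≤ f(e) ≤ cap(e).
At each intermediate node, inflow equals outflow.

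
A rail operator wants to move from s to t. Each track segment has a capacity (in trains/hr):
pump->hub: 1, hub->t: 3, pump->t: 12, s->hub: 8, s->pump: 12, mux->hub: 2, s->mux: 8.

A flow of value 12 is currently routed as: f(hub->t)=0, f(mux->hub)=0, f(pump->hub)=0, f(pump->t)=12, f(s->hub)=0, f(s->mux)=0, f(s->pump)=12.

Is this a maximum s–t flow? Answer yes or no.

Residual path s->hub->t has bottleneck 3 > 0.
Pushing 3 along it raises the flow to 15, so the given flow is not maximum.

No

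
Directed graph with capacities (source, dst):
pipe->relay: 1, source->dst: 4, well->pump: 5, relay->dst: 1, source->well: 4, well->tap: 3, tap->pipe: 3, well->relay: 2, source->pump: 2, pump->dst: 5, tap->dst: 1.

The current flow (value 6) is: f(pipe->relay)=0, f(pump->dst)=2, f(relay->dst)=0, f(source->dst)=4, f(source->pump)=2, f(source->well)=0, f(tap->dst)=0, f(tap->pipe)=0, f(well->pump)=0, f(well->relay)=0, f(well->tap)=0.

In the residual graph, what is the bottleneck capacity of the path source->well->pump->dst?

Residual capacities along the path: source->well: 4, well->pump: 5, pump->dst: 3.
Minimum is 3.

3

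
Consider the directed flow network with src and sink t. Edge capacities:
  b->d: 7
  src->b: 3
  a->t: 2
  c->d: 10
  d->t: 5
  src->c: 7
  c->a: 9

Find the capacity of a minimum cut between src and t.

7

Max flow = 7 (via 2 augmenting paths).
In the residual at optimum, the set reachable from src is {a, b, c, d, src}.
Cut edges: a->t (cap 2), d->t (cap 5). Sum = 7.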